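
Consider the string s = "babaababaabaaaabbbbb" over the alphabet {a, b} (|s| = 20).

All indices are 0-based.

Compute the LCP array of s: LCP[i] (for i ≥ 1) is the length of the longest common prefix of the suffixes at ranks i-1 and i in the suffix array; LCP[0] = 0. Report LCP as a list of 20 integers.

[0, 3, 2, 4, 3, 1, 4, 6, 3, 2, 0, 1, 3, 5, 2, 7, 1, 2, 3, 4]

rank | idx | suffix
   0 |  11 | aaaabbbbb
   1 |  12 | aaabbbbb
   2 |   8 | aabaaaabbbbb
   3 |   3 | aababaabaaaabbbbb
   4 |  13 | aabbbbb
   5 |   9 | abaaaabbbbb
   6 |   6 | abaabaaaabbbbb
   7 |   1 | abaababaabaaaabbbbb
   8 |   4 | ababaabaaaabbbbb
   9 |  14 | abbbbb
  10 |  19 | b
  11 |  10 | baaaabbbbb
  12 |   7 | baabaaaabbbbb
  13 |   2 | baababaabaaaabbbbb
  14 |   5 | babaabaaaabbbbb
  15 |   0 | babaababaabaaaabbbbb
  16 |  18 | bb
  17 |  17 | bbb
  18 |  16 | bbbb
  19 |  15 | bbbbb

SA = [11, 12, 8, 3, 13, 9, 6, 1, 4, 14, 19, 10, 7, 2, 5, 0, 18, 17, 16, 15]
rank  pair      lcp
   1  s[11:],s[12:]  3  'aaa'
   2  s[12:],s[8:]  2  'aa'
   3  s[8:],s[3:]  4  'aaba'
   4  s[3:],s[13:]  3  'aab'
   5  s[13:],s[9:]  1  'a'
   6  s[9:],s[6:]  4  'abaa'
   7  s[6:],s[1:]  6  'abaaba'
   8  s[1:],s[4:]  3  'aba'
   9  s[4:],s[14:]  2  'ab'
  10  s[14:],s[19:]  0  ''
  11  s[19:],s[10:]  1  'b'
  12  s[10:],s[7:]  3  'baa'
  13  s[7:],s[2:]  5  'baaba'
  14  s[2:],s[5:]  2  'ba'
  15  s[5:],s[0:]  7  'babaaba'
  16  s[0:],s[18:]  1  'b'
  17  s[18:],s[17:]  2  'bb'
  18  s[17:],s[16:]  3  'bbb'
  19  s[16:],s[15:]  4  'bbbb'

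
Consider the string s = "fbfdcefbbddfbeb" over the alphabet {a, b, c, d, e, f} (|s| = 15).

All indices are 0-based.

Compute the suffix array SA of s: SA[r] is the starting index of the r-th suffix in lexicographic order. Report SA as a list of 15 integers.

sorted suffixes:
  #0 SA[0]=14  'b'
  #1 SA[1]=7  'bbddfbeb'
  #2 SA[2]=8  'bddfbeb'
  #3 SA[3]=12  'beb'
  #4 SA[4]=1  'bfdcefbbddfbeb'
  #5 SA[5]=4  'cefbbddfbeb'
  #6 SA[6]=3  'dcefbbddfbeb'
  #7 SA[7]=9  'ddfbeb'
  #8 SA[8]=10  'dfbeb'
  #9 SA[9]=13  'eb'
  #10 SA[10]=5  'efbbddfbeb'
  #11 SA[11]=6  'fbbddfbeb'
  #12 SA[12]=11  'fbeb'
  #13 SA[13]=0  'fbfdcefbbddfbeb'
  #14 SA[14]=2  'fdcefbbddfbeb'

[14, 7, 8, 12, 1, 4, 3, 9, 10, 13, 5, 6, 11, 0, 2]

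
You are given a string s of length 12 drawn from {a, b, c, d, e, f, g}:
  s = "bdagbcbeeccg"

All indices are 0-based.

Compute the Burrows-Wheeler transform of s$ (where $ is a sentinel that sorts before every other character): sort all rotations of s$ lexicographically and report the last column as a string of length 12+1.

gdg$cbecbebca

rank  rotation       last
    0  $bdagbcbeeccg  g
    1  agbcbeeccg$bd  d
    2  bcbeeccg$bdag  g
    3  bdagbcbeeccg$  $
    4  beeccg$bdagbc  c
    5  cbeeccg$bdagb  b
    6  ccg$bdagbcbee  e
    7  cg$bdagbcbeec  c
    8  dagbcbeeccg$b  b
    9  eccg$bdagbcbe  e
   10  eeccg$bdagbcb  b
   11  g$bdagbcbeecc  c
   12  gbcbeeccg$bda  a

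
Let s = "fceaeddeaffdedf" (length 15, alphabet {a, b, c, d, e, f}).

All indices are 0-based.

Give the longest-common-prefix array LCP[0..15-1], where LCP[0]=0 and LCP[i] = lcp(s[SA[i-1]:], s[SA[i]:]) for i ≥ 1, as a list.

sorted suffixes:
  #0 SA[0]=3  'aeddeaffdedf'
  #1 SA[1]=8  'affdedf'
  #2 SA[2]=1  'ceaeddeaffdedf'
  #3 SA[3]=5  'ddeaffdedf'
  #4 SA[4]=6  'deaffdedf'
  #5 SA[5]=11  'dedf'
  #6 SA[6]=13  'df'
  #7 SA[7]=2  'eaeddeaffdedf'
  #8 SA[8]=7  'eaffdedf'
  #9 SA[9]=4  'eddeaffdedf'
  #10 SA[10]=12  'edf'
  #11 SA[11]=14  'f'
  #12 SA[12]=0  'fceaeddeaffdedf'
  #13 SA[13]=10  'fdedf'
  #14 SA[14]=9  'ffdedf'

SA = [3, 8, 1, 5, 6, 11, 13, 2, 7, 4, 12, 14, 0, 10, 9]
rank  pair      lcp
   1  s[3:],s[8:]  1  'a'
   2  s[8:],s[1:]  0  ''
   3  s[1:],s[5:]  0  ''
   4  s[5:],s[6:]  1  'd'
   5  s[6:],s[11:]  2  'de'
   6  s[11:],s[13:]  1  'd'
   7  s[13:],s[2:]  0  ''
   8  s[2:],s[7:]  2  'ea'
   9  s[7:],s[4:]  1  'e'
  10  s[4:],s[12:]  2  'ed'
  11  s[12:],s[14:]  0  ''
  12  s[14:],s[0:]  1  'f'
  13  s[0:],s[10:]  1  'f'
  14  s[10:],s[9:]  1  'f'

[0, 1, 0, 0, 1, 2, 1, 0, 2, 1, 2, 0, 1, 1, 1]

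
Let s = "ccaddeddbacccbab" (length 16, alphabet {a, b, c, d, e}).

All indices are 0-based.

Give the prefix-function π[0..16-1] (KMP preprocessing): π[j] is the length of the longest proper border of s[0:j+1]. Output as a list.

[0, 1, 0, 0, 0, 0, 0, 0, 0, 0, 1, 2, 2, 0, 0, 0]

π[0] = 0
j=1 s[j]='c': π[1]=1 (border 'c')
j=2 s[j]='a': k: 1→0; π[2]=0 (border '')
j=3 s[j]='d': π[3]=0 (border '')
j=4 s[j]='d': π[4]=0 (border '')
j=5 s[j]='e': π[5]=0 (border '')
j=6 s[j]='d': π[6]=0 (border '')
j=7 s[j]='d': π[7]=0 (border '')
j=8 s[j]='b': π[8]=0 (border '')
j=9 s[j]='a': π[9]=0 (border '')
j=10 s[j]='c': π[10]=1 (border 'c')
j=11 s[j]='c': π[11]=2 (border 'cc')
j=12 s[j]='c': k: 2→1; π[12]=2 (border 'cc')
j=13 s[j]='b': k: 2→1→0; π[13]=0 (border '')
j=14 s[j]='a': π[14]=0 (border '')
j=15 s[j]='b': π[15]=0 (border '')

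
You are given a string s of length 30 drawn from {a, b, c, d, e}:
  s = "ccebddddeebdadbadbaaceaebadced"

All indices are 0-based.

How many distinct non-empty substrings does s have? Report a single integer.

rank | idx | suffix
   0 |  18 | aaceaebadced
   1 |  19 | aceaebadced
   2 |  15 | adbaaceaebadced
   3 |  12 | adbadbaaceaebadced
   4 |  25 | adced
   5 |  22 | aebadced
   6 |  17 | baaceaebadced
   7 |  14 | badbaaceaebadced
   8 |  24 | badced
   9 |  10 | bdadbadbaaceaebadced
  10 |   3 | bddddeebdadbadbaaceaebadced
  11 |   0 | ccebddddeebdadbadbaaceaebadced
  12 |  20 | ceaebadced
  13 |   1 | cebddddeebdadbadbaaceaebadced
  14 |  27 | ced
  15 |  29 | d
  16 |  11 | dadbadbaaceaebadced
  17 |  16 | dbaaceaebadced
  18 |  13 | dbadbaaceaebadced
  19 |  26 | dced
  20 |   4 | ddddeebdadbadbaaceaebadced
  21 |   5 | dddeebdadbadbaaceaebadced
  22 |   6 | ddeebdadbadbaaceaebadced
  23 |   7 | deebdadbadbaaceaebadced
  24 |  21 | eaebadced
  25 |  23 | ebadced
  26 |   9 | ebdadbadbaaceaebadced
  27 |   2 | ebddddeebdadbadbaaceaebadced
  28 |  28 | ed
  29 |   8 | eebdadbadbaaceaebadced

SA = [18, 19, 15, 12, 25, 22, 17, 14, 24, 10, 3, 0, 20, 1, 27, 29, 11, 16, 13, 26, 4, 5, 6, 7, 21, 23, 9, 2, 28, 8]
[i] adj suffixes → lcp
  [1] 18/19 → 1 ('a')
  [2] 19/15 → 1 ('a')
  [3] 15/12 → 4 ('adba')
  [4] 12/25 → 2 ('ad')
  [5] 25/22 → 1 ('a')
  [6] 22/17 → 0 ('')
  [7] 17/14 → 2 ('ba')
  [8] 14/24 → 3 ('bad')
  [9] 24/10 → 1 ('b')
  [10] 10/3 → 2 ('bd')
  [11] 3/0 → 0 ('')
  [12] 0/20 → 1 ('c')
  [13] 20/1 → 2 ('ce')
  [14] 1/27 → 2 ('ce')
  [15] 27/29 → 0 ('')
  [16] 29/11 → 1 ('d')
  [17] 11/16 → 1 ('d')
  [18] 16/13 → 3 ('dba')
  [19] 13/26 → 1 ('d')
  [20] 26/4 → 1 ('d')
  [21] 4/5 → 3 ('ddd')
  [22] 5/6 → 2 ('dd')
  [23] 6/7 → 1 ('d')
  [24] 7/21 → 0 ('')
  [25] 21/23 → 1 ('e')
  [26] 23/9 → 2 ('eb')
  [27] 9/2 → 3 ('ebd')
  [28] 2/28 → 1 ('e')
  [29] 28/8 → 1 ('e')

n(n+1)/2 = 30·31/2 = 465
Σ LCP = 0 + 1 + 1 + 4 + 2 + 1 + 0 + 2 + 3 + 1 + 2 + 0 + 1 + 2 + 2 + 0 + 1 + 1 + 3 + 1 + 1 + 3 + 2 + 1 + 0 + 1 + 2 + 3 + 1 + 1 = 43
distinct = 465 − 43 = 422

422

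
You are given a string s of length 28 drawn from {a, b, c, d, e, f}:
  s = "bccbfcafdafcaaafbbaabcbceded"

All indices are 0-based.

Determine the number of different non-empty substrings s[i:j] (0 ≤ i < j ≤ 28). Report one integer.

sorted suffixes:
  #0 SA[0]=12  'aaafbbaabcbceded'
  #1 SA[1]=18  'aabcbceded'
  #2 SA[2]=13  'aafbbaabcbceded'
  #3 SA[3]=19  'abcbceded'
  #4 SA[4]=14  'afbbaabcbceded'
  #5 SA[5]=9  'afcaaafbbaabcbceded'
  #6 SA[6]=6  'afdafcaaafbbaabcbceded'
  #7 SA[7]=17  'baabcbceded'
  #8 SA[8]=16  'bbaabcbceded'
  #9 SA[9]=20  'bcbceded'
  #10 SA[10]=0  'bccbfcafdafcaaafbbaabcbceded'
  #11 SA[11]=22  'bceded'
  #12 SA[12]=3  'bfcafdafcaaafbbaabcbceded'
  #13 SA[13]=11  'caaafbbaabcbceded'
  #14 SA[14]=5  'cafdafcaaafbbaabcbceded'
  #15 SA[15]=21  'cbceded'
  #16 SA[16]=2  'cbfcafdafcaaafbbaabcbceded'
  #17 SA[17]=1  'ccbfcafdafcaaafbbaabcbceded'
  #18 SA[18]=23  'ceded'
  #19 SA[19]=27  'd'
  #20 SA[20]=8  'dafcaaafbbaabcbceded'
  #21 SA[21]=25  'ded'
  #22 SA[22]=26  'ed'
  #23 SA[23]=24  'eded'
  #24 SA[24]=15  'fbbaabcbceded'
  #25 SA[25]=10  'fcaaafbbaabcbceded'
  #26 SA[26]=4  'fcafdafcaaafbbaabcbceded'
  #27 SA[27]=7  'fdafcaaafbbaabcbceded'

SA = [12, 18, 13, 19, 14, 9, 6, 17, 16, 20, 0, 22, 3, 11, 5, 21, 2, 1, 23, 27, 8, 25, 26, 24, 15, 10, 4, 7]
i: (SA[i-1],SA[i]) lcp shared
  1: (12,18) 2 'aa'
  2: (18,13) 2 'aa'
  3: (13,19) 1 'a'
  4: (19,14) 1 'a'
  5: (14,9) 2 'af'
  6: (9,6) 2 'af'
  7: (6,17) 0 ''
  8: (17,16) 1 'b'
  9: (16,20) 1 'b'
  10: (20,0) 2 'bc'
  11: (0,22) 2 'bc'
  12: (22,3) 1 'b'
  13: (3,11) 0 ''
  14: (11,5) 2 'ca'
  15: (5,21) 1 'c'
  16: (21,2) 2 'cb'
  17: (2,1) 1 'c'
  18: (1,23) 1 'c'
  19: (23,27) 0 ''
  20: (27,8) 1 'd'
  21: (8,25) 1 'd'
  22: (25,26) 0 ''
  23: (26,24) 2 'ed'
  24: (24,15) 0 ''
  25: (15,10) 1 'f'
  26: (10,4) 3 'fca'
  27: (4,7) 1 'f'

n(n+1)/2 = 28·29/2 = 406
Σ LCP = 0 + 2 + 2 + 1 + 1 + 2 + 2 + 0 + 1 + 1 + 2 + 2 + 1 + 0 + 2 + 1 + 2 + 1 + 1 + 0 + 1 + 1 + 0 + 2 + 0 + 1 + 3 + 1 = 33
distinct = 406 − 33 = 373

373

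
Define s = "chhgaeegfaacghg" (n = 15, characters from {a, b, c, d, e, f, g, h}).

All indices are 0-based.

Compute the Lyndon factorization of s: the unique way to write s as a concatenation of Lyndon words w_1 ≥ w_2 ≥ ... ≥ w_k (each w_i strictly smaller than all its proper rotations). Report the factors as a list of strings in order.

emit factor 1: 'chhg' (i=0, period=4)
emit factor 2: 'aeegf' (i=4, period=5)
emit factor 3: 'aacghg' (i=9, period=6)

["chhg", "aeegf", "aacghg"]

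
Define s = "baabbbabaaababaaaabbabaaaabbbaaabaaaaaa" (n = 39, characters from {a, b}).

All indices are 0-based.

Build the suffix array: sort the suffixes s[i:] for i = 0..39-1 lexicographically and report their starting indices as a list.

rank→(start, suffix):
  0 → (38, 'a')
  1 → (37, 'aa')
  2 → (36, 'aaa')
  3 → (35, 'aaaa')
  4 → (34, 'aaaaa')
  5 → (33, 'aaaaaa')
  6 → (14, 'aaaabbabaaaabbbaaabaaaaaa')
  7 → (22, 'aaaabbbaaabaaaaaa')
  8 → (29, 'aaabaaaaaa')
  9 → (8, 'aaababaaaabbabaaaabbbaaabaaaaaa')
  10 → (15, 'aaabbabaaaabbbaaabaaaaaa')
  11 → (23, 'aaabbbaaabaaaaaa')
  12 → (30, 'aabaaaaaa')
  13 → (9, 'aababaaaabbabaaaabbbaaabaaaaaa')
  14 → (16, 'aabbabaaaabbbaaabaaaaaa')
  15 → (24, 'aabbbaaabaaaaaa')
  16 → (1, 'aabbbabaaababaaaabbabaaaabbbaaabaaaaaa')
  17 → (31, 'abaaaaaa')
  18 → (12, 'abaaaabbabaaaabbbaaabaaaaaa')
  19 → (20, 'abaaaabbbaaabaaaaaa')
  20 → (6, 'abaaababaaaabbabaaaabbbaaabaaaaaa')
  21 → (10, 'ababaaaabbabaaaabbbaaabaaaaaa')
  22 → (17, 'abbabaaaabbbaaabaaaaaa')
  23 → (25, 'abbbaaabaaaaaa')
  24 → (2, 'abbbabaaababaaaabbabaaaabbbaaabaaaaaa')
  25 → (32, 'baaaaaa')
  26 → (13, 'baaaabbabaaaabbbaaabaaaaaa')
  27 → (21, 'baaaabbbaaabaaaaaa')
  28 → (28, 'baaabaaaaaa')
  29 → (7, 'baaababaaaabbabaaaabbbaaabaaaaaa')
  30 → (0, 'baabbbabaaababaaaabbabaaaabbbaaabaaaaaa')
  31 → (11, 'babaaaabbabaaaabbbaaabaaaaaa')
  32 → (19, 'babaaaabbbaaabaaaaaa')
  33 → (5, 'babaaababaaaabbabaaaabbbaaabaaaaaa')
  34 → (27, 'bbaaabaaaaaa')
  35 → (18, 'bbabaaaabbbaaabaaaaaa')
  36 → (4, 'bbabaaababaaaabbabaaaabbbaaabaaaaaa')
  37 → (26, 'bbbaaabaaaaaa')
  38 → (3, 'bbbabaaababaaaabbabaaaabbbaaabaaaaaa')

[38, 37, 36, 35, 34, 33, 14, 22, 29, 8, 15, 23, 30, 9, 16, 24, 1, 31, 12, 20, 6, 10, 17, 25, 2, 32, 13, 21, 28, 7, 0, 11, 19, 5, 27, 18, 4, 26, 3]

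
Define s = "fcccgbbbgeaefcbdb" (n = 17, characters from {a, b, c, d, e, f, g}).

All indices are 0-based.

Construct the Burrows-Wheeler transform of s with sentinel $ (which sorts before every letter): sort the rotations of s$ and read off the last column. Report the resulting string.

rank  rotation            last
    0  $fcccgbbbgeaefcbdb  b
    1  aefcbdb$fcccgbbbge  e
    2  b$fcccgbbbgeaefcbd  d
    3  bbbgeaefcbdb$fcccg  g
    4  bbgeaefcbdb$fcccgb  b
    5  bdb$fcccgbbbgeaefc  c
    6  bgeaefcbdb$fcccgbb  b
    7  cbdb$fcccgbbbgeaef  f
    8  cccgbbbgeaefcbdb$f  f
    9  ccgbbbgeaefcbdb$fc  c
   10  cgbbbgeaefcbdb$fcc  c
   11  db$fcccgbbbgeaefcb  b
   12  eaefcbdb$fcccgbbbg  g
   13  efcbdb$fcccgbbbgea  a
   14  fcbdb$fcccgbbbgeae  e
   15  fcccgbbbgeaefcbdb$  $
   16  gbbbgeaefcbdb$fccc  c
   17  geaefcbdb$fcccgbbb  b

bedgbcbffccbgae$cb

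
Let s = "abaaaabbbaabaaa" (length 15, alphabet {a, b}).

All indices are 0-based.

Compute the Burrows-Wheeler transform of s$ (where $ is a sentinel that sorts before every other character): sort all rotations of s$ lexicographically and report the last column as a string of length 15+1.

rank  rotation          last
    0  $abaaaabbbaabaaa  a
    1  a$abaaaabbbaabaa  a
    2  aa$abaaaabbbaaba  a
    3  aaa$abaaaabbbaab  b
    4  aaaabbbaabaaa$ab  b
    5  aaabbbaabaaa$aba  a
    6  aabaaa$abaaaabbb  b
    7  aabbbaabaaa$abaa  a
    8  abaaa$abaaaabbba  a
    9  abaaaabbbaabaaa$  $
   10  abbbaabaaa$abaaa  a
   11  baaa$abaaaabbbaa  a
   12  baaaabbbaabaaa$a  a
   13  baabaaa$abaaaabb  b
   14  bbaabaaa$abaaaab  b
   15  bbbaabaaa$abaaaa  a

aaabbabaa$aaabba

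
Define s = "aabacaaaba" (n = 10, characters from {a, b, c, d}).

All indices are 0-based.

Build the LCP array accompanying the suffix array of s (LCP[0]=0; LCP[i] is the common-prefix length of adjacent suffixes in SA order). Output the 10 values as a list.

[0, 1, 2, 4, 1, 3, 1, 0, 2, 0]

rank | idx | suffix
   0 |   9 | a
   1 |   5 | aaaba
   2 |   6 | aaba
   3 |   0 | aabacaaaba
   4 |   7 | aba
   5 |   1 | abacaaaba
   6 |   3 | acaaaba
   7 |   8 | ba
   8 |   2 | bacaaaba
   9 |   4 | caaaba

SA = [9, 5, 6, 0, 7, 1, 3, 8, 2, 4]
[i] adj suffixes → lcp
  [1] 9/5 → 1 ('a')
  [2] 5/6 → 2 ('aa')
  [3] 6/0 → 4 ('aaba')
  [4] 0/7 → 1 ('a')
  [5] 7/1 → 3 ('aba')
  [6] 1/3 → 1 ('a')
  [7] 3/8 → 0 ('')
  [8] 8/2 → 2 ('ba')
  [9] 2/4 → 0 ('')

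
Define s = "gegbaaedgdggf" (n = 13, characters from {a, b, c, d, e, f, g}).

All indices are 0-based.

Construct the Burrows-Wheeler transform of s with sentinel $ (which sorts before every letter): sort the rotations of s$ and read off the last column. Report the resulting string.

rank  rotation        last
    0  $gegbaaedgdggf  f
    1  aaedgdggf$gegb  b
    2  aedgdggf$gegba  a
    3  baaedgdggf$geg  g
    4  dgdggf$gegbaae  e
    5  dggf$gegbaaedg  g
    6  edgdggf$gegbaa  a
    7  egbaaedgdggf$g  g
    8  f$gegbaaedgdgg  g
    9  gbaaedgdggf$ge  e
   10  gdggf$gegbaaed  d
   11  gegbaaedgdggf$  $
   12  gf$gegbaaedgdg  g
   13  ggf$gegbaaedgd  d

fbagegagged$gd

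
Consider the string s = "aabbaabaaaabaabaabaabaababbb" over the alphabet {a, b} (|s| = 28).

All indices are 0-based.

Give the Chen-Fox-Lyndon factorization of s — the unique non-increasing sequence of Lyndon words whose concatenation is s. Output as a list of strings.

["aabb", "aab", "aaaabaabaabaabaababbb"]

emit factor 1: 'aabb' (i=0, period=4)
emit factor 2: 'aab' (i=4, period=3)
emit factor 3: 'aaaabaabaabaabaababbb' (i=7, period=21)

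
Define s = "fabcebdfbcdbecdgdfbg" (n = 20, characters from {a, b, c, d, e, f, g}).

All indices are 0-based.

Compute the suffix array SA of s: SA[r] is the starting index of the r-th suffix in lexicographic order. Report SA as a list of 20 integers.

rank→(start, suffix):
  0 → (1, 'abcebdfbcdbecdgdfbg')
  1 → (8, 'bcdbecdgdfbg')
  2 → (2, 'bcebdfbcdbecdgdfbg')
  3 → (5, 'bdfbcdbecdgdfbg')
  4 → (11, 'becdgdfbg')
  5 → (18, 'bg')
  6 → (9, 'cdbecdgdfbg')
  7 → (13, 'cdgdfbg')
  8 → (3, 'cebdfbcdbecdgdfbg')
  9 → (10, 'dbecdgdfbg')
  10 → (6, 'dfbcdbecdgdfbg')
  11 → (16, 'dfbg')
  12 → (14, 'dgdfbg')
  13 → (4, 'ebdfbcdbecdgdfbg')
  14 → (12, 'ecdgdfbg')
  15 → (0, 'fabcebdfbcdbecdgdfbg')
  16 → (7, 'fbcdbecdgdfbg')
  17 → (17, 'fbg')
  18 → (19, 'g')
  19 → (15, 'gdfbg')

[1, 8, 2, 5, 11, 18, 9, 13, 3, 10, 6, 16, 14, 4, 12, 0, 7, 17, 19, 15]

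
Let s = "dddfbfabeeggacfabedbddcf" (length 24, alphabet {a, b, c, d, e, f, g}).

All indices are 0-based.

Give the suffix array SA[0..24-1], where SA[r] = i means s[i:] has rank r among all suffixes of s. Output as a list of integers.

[15, 6, 12, 19, 16, 7, 4, 22, 13, 18, 21, 20, 0, 1, 2, 17, 8, 9, 23, 14, 5, 3, 11, 10]

rank→(start, suffix):
  0 → (15, 'abedbddcf')
  1 → (6, 'abeeggacfabedbddcf')
  2 → (12, 'acfabedbddcf')
  3 → (19, 'bddcf')
  4 → (16, 'bedbddcf')
  5 → (7, 'beeggacfabedbddcf')
  6 → (4, 'bfabeeggacfabedbddcf')
  7 → (22, 'cf')
  8 → (13, 'cfabedbddcf')
  9 → (18, 'dbddcf')
  10 → (21, 'dcf')
  11 → (20, 'ddcf')
  12 → (0, 'dddfbfabeeggacfabedbddcf')
  13 → (1, 'ddfbfabeeggacfabedbddcf')
  14 → (2, 'dfbfabeeggacfabedbddcf')
  15 → (17, 'edbddcf')
  16 → (8, 'eeggacfabedbddcf')
  17 → (9, 'eggacfabedbddcf')
  18 → (23, 'f')
  19 → (14, 'fabedbddcf')
  20 → (5, 'fabeeggacfabedbddcf')
  21 → (3, 'fbfabeeggacfabedbddcf')
  22 → (11, 'gacfabedbddcf')
  23 → (10, 'ggacfabedbddcf')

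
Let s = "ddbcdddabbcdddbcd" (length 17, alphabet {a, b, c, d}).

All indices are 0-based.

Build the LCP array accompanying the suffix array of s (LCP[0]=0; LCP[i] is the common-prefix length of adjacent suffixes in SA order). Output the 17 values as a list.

sorted suffixes:
  #0 SA[0]=7  'abbcdddbcd'
  #1 SA[1]=8  'bbcdddbcd'
  #2 SA[2]=14  'bcd'
  #3 SA[3]=2  'bcdddabbcdddbcd'
  #4 SA[4]=9  'bcdddbcd'
  #5 SA[5]=15  'cd'
  #6 SA[6]=3  'cdddabbcdddbcd'
  #7 SA[7]=10  'cdddbcd'
  #8 SA[8]=16  'd'
  #9 SA[9]=6  'dabbcdddbcd'
  #10 SA[10]=13  'dbcd'
  #11 SA[11]=1  'dbcdddabbcdddbcd'
  #12 SA[12]=5  'ddabbcdddbcd'
  #13 SA[13]=12  'ddbcd'
  #14 SA[14]=0  'ddbcdddabbcdddbcd'
  #15 SA[15]=4  'dddabbcdddbcd'
  #16 SA[16]=11  'dddbcd'

SA = [7, 8, 14, 2, 9, 15, 3, 10, 16, 6, 13, 1, 5, 12, 0, 4, 11]
i: (SA[i-1],SA[i]) lcp shared
  1: (7,8) 0 ''
  2: (8,14) 1 'b'
  3: (14,2) 3 'bcd'
  4: (2,9) 5 'bcddd'
  5: (9,15) 0 ''
  6: (15,3) 2 'cd'
  7: (3,10) 4 'cddd'
  8: (10,16) 0 ''
  9: (16,6) 1 'd'
  10: (6,13) 1 'd'
  11: (13,1) 4 'dbcd'
  12: (1,5) 1 'd'
  13: (5,12) 2 'dd'
  14: (12,0) 5 'ddbcd'
  15: (0,4) 2 'dd'
  16: (4,11) 3 'ddd'

[0, 0, 1, 3, 5, 0, 2, 4, 0, 1, 1, 4, 1, 2, 5, 2, 3]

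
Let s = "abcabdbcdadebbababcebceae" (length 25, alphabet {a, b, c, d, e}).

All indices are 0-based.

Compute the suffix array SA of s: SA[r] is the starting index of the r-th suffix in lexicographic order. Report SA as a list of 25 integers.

rank→(start, suffix):
  0 → (14, 'ababcebceae')
  1 → (0, 'abcabdbcdadebbababcebceae')
  2 → (16, 'abcebceae')
  3 → (3, 'abdbcdadebbababcebceae')
  4 → (9, 'adebbababcebceae')
  5 → (23, 'ae')
  6 → (13, 'bababcebceae')
  7 → (15, 'babcebceae')
  8 → (12, 'bbababcebceae')
  9 → (1, 'bcabdbcdadebbababcebceae')
  10 → (6, 'bcdadebbababcebceae')
  11 → (20, 'bceae')
  12 → (17, 'bcebceae')
  13 → (4, 'bdbcdadebbababcebceae')
  14 → (2, 'cabdbcdadebbababcebceae')
  15 → (7, 'cdadebbababcebceae')
  16 → (21, 'ceae')
  17 → (18, 'cebceae')
  18 → (8, 'dadebbababcebceae')
  19 → (5, 'dbcdadebbababcebceae')
  20 → (10, 'debbababcebceae')
  21 → (24, 'e')
  22 → (22, 'eae')
  23 → (11, 'ebbababcebceae')
  24 → (19, 'ebceae')

[14, 0, 16, 3, 9, 23, 13, 15, 12, 1, 6, 20, 17, 4, 2, 7, 21, 18, 8, 5, 10, 24, 22, 11, 19]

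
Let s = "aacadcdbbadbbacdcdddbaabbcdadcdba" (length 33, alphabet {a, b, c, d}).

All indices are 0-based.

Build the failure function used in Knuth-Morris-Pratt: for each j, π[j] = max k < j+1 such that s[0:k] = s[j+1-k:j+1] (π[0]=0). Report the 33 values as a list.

[0, 1, 0, 1, 0, 0, 0, 0, 0, 1, 0, 0, 0, 1, 0, 0, 0, 0, 0, 0, 0, 1, 2, 0, 0, 0, 0, 1, 0, 0, 0, 0, 1]

π[0] = 0
j=1 s[j]='a': π[1]=1 (border 'a')
j=2 s[j]='c': k: 1→0; π[2]=0 (border '')
j=3 s[j]='a': π[3]=1 (border 'a')
j=4 s[j]='d': k: 1→0; π[4]=0 (border '')
j=5 s[j]='c': π[5]=0 (border '')
j=6 s[j]='d': π[6]=0 (border '')
j=7 s[j]='b': π[7]=0 (border '')
j=8 s[j]='b': π[8]=0 (border '')
j=9 s[j]='a': π[9]=1 (border 'a')
j=10 s[j]='d': k: 1→0; π[10]=0 (border '')
j=11 s[j]='b': π[11]=0 (border '')
j=12 s[j]='b': π[12]=0 (border '')
j=13 s[j]='a': π[13]=1 (border 'a')
j=14 s[j]='c': k: 1→0; π[14]=0 (border '')
j=15 s[j]='d': π[15]=0 (border '')
j=16 s[j]='c': π[16]=0 (border '')
j=17 s[j]='d': π[17]=0 (border '')
j=18 s[j]='d': π[18]=0 (border '')
j=19 s[j]='d': π[19]=0 (border '')
j=20 s[j]='b': π[20]=0 (border '')
j=21 s[j]='a': π[21]=1 (border 'a')
j=22 s[j]='a': π[22]=2 (border 'aa')
j=23 s[j]='b': k: 2→1→0; π[23]=0 (border '')
j=24 s[j]='b': π[24]=0 (border '')
j=25 s[j]='c': π[25]=0 (border '')
j=26 s[j]='d': π[26]=0 (border '')
j=27 s[j]='a': π[27]=1 (border 'a')
j=28 s[j]='d': k: 1→0; π[28]=0 (border '')
j=29 s[j]='c': π[29]=0 (border '')
j=30 s[j]='d': π[30]=0 (border '')
j=31 s[j]='b': π[31]=0 (border '')
j=32 s[j]='a': π[32]=1 (border 'a')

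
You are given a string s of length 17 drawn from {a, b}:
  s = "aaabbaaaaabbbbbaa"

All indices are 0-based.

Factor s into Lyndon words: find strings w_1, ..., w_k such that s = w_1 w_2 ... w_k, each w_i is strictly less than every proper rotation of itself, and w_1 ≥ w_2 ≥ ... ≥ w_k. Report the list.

["aaabb", "aaaaabbbbb", "a", "a"]

emit factor 1: 'aaabb' (i=0, period=5)
emit factor 2: 'aaaaabbbbb' (i=5, period=10)
emit factor 3: 'a' (i=15, period=1)
emit factor 4: 'a' (i=16, period=1)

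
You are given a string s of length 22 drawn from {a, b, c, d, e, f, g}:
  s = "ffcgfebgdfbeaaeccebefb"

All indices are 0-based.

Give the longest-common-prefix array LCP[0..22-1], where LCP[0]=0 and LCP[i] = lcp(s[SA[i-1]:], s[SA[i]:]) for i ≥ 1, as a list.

rank→(start, suffix):
  0 → (12, 'aaeccebefb')
  1 → (13, 'aeccebefb')
  2 → (21, 'b')
  3 → (10, 'beaaeccebefb')
  4 → (18, 'befb')
  5 → (6, 'bgdfbeaaeccebefb')
  6 → (15, 'ccebefb')
  7 → (16, 'cebefb')
  8 → (2, 'cgfebgdfbeaaeccebefb')
  9 → (8, 'dfbeaaeccebefb')
  10 → (11, 'eaaeccebefb')
  11 → (17, 'ebefb')
  12 → (5, 'ebgdfbeaaeccebefb')
  13 → (14, 'eccebefb')
  14 → (19, 'efb')
  15 → (20, 'fb')
  16 → (9, 'fbeaaeccebefb')
  17 → (1, 'fcgfebgdfbeaaeccebefb')
  18 → (4, 'febgdfbeaaeccebefb')
  19 → (0, 'ffcgfebgdfbeaaeccebefb')
  20 → (7, 'gdfbeaaeccebefb')
  21 → (3, 'gfebgdfbeaaeccebefb')

SA = [12, 13, 21, 10, 18, 6, 15, 16, 2, 8, 11, 17, 5, 14, 19, 20, 9, 1, 4, 0, 7, 3]
rank  pair      lcp
   1  s[12:],s[13:]  1  'a'
   2  s[13:],s[21:]  0  ''
   3  s[21:],s[10:]  1  'b'
   4  s[10:],s[18:]  2  'be'
   5  s[18:],s[6:]  1  'b'
   6  s[6:],s[15:]  0  ''
   7  s[15:],s[16:]  1  'c'
   8  s[16:],s[2:]  1  'c'
   9  s[2:],s[8:]  0  ''
  10  s[8:],s[11:]  0  ''
  11  s[11:],s[17:]  1  'e'
  12  s[17:],s[5:]  2  'eb'
  13  s[5:],s[14:]  1  'e'
  14  s[14:],s[19:]  1  'e'
  15  s[19:],s[20:]  0  ''
  16  s[20:],s[9:]  2  'fb'
  17  s[9:],s[1:]  1  'f'
  18  s[1:],s[4:]  1  'f'
  19  s[4:],s[0:]  1  'f'
  20  s[0:],s[7:]  0  ''
  21  s[7:],s[3:]  1  'g'

[0, 1, 0, 1, 2, 1, 0, 1, 1, 0, 0, 1, 2, 1, 1, 0, 2, 1, 1, 1, 0, 1]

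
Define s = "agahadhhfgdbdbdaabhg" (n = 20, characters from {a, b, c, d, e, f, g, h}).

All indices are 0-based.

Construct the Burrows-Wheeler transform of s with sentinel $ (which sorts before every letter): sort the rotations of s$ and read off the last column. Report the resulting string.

rank  rotation               last
    0  $agahadhhfgdbdbdaabhg  g
    1  aabhg$agahadhhfgdbdbd  d
    2  abhg$agahadhhfgdbdbda  a
    3  adhhfgdbdbdaabhg$agah  h
    4  agahadhhfgdbdbdaabhg$  $
    5  ahadhhfgdbdbdaabhg$ag  g
    6  bdaabhg$agahadhhfgdbd  d
    7  bdbdaabhg$agahadhhfgd  d
    8  bhg$agahadhhfgdbdbdaa  a
    9  daabhg$agahadhhfgdbdb  b
   10  dbdaabhg$agahadhhfgdb  b
   11  dbdbdaabhg$agahadhhfg  g
   12  dhhfgdbdbdaabhg$agaha  a
   13  fgdbdbdaabhg$agahadhh  h
   14  g$agahadhhfgdbdbdaabh  h
   15  gahadhhfgdbdbdaabhg$a  a
   16  gdbdbdaabhg$agahadhhf  f
   17  hadhhfgdbdbdaabhg$aga  a
   18  hfgdbdbdaabhg$agahadh  h
   19  hg$agahadhhfgdbdbdaab  b
   20  hhfgdbdbdaabhg$agahad  d

gdah$gddabbgahhafahbd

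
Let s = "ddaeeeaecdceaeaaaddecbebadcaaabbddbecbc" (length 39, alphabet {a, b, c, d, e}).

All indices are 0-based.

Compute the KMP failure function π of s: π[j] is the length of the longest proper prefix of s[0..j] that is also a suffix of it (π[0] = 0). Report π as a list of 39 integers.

π[0] = 0
j=1 s[j]='d': π[1]=1 (border 'd')
j=2 s[j]='a': k: 1→0; π[2]=0 (border '')
j=3 s[j]='e': π[3]=0 (border '')
j=4 s[j]='e': π[4]=0 (border '')
j=5 s[j]='e': π[5]=0 (border '')
j=6 s[j]='a': π[6]=0 (border '')
j=7 s[j]='e': π[7]=0 (border '')
j=8 s[j]='c': π[8]=0 (border '')
j=9 s[j]='d': π[9]=1 (border 'd')
j=10 s[j]='c': k: 1→0; π[10]=0 (border '')
j=11 s[j]='e': π[11]=0 (border '')
j=12 s[j]='a': π[12]=0 (border '')
j=13 s[j]='e': π[13]=0 (border '')
j=14 s[j]='a': π[14]=0 (border '')
j=15 s[j]='a': π[15]=0 (border '')
j=16 s[j]='a': π[16]=0 (border '')
j=17 s[j]='d': π[17]=1 (border 'd')
j=18 s[j]='d': π[18]=2 (border 'dd')
j=19 s[j]='e': k: 2→1→0; π[19]=0 (border '')
j=20 s[j]='c': π[20]=0 (border '')
j=21 s[j]='b': π[21]=0 (border '')
j=22 s[j]='e': π[22]=0 (border '')
j=23 s[j]='b': π[23]=0 (border '')
j=24 s[j]='a': π[24]=0 (border '')
j=25 s[j]='d': π[25]=1 (border 'd')
j=26 s[j]='c': k: 1→0; π[26]=0 (border '')
j=27 s[j]='a': π[27]=0 (border '')
j=28 s[j]='a': π[28]=0 (border '')
j=29 s[j]='a': π[29]=0 (border '')
j=30 s[j]='b': π[30]=0 (border '')
j=31 s[j]='b': π[31]=0 (border '')
j=32 s[j]='d': π[32]=1 (border 'd')
j=33 s[j]='d': π[33]=2 (border 'dd')
j=34 s[j]='b': k: 2→1→0; π[34]=0 (border '')
j=35 s[j]='e': π[35]=0 (border '')
j=36 s[j]='c': π[36]=0 (border '')
j=37 s[j]='b': π[37]=0 (border '')
j=38 s[j]='c': π[38]=0 (border '')

[0, 1, 0, 0, 0, 0, 0, 0, 0, 1, 0, 0, 0, 0, 0, 0, 0, 1, 2, 0, 0, 0, 0, 0, 0, 1, 0, 0, 0, 0, 0, 0, 1, 2, 0, 0, 0, 0, 0]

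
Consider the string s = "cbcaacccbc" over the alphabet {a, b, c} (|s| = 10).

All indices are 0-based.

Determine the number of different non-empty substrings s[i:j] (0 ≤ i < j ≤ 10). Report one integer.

sorted suffixes:
  #0 SA[0]=3  'aacccbc'
  #1 SA[1]=4  'acccbc'
  #2 SA[2]=8  'bc'
  #3 SA[3]=1  'bcaacccbc'
  #4 SA[4]=9  'c'
  #5 SA[5]=2  'caacccbc'
  #6 SA[6]=7  'cbc'
  #7 SA[7]=0  'cbcaacccbc'
  #8 SA[8]=6  'ccbc'
  #9 SA[9]=5  'cccbc'

SA = [3, 4, 8, 1, 9, 2, 7, 0, 6, 5]
rank  pair      lcp
   1  s[3:],s[4:]  1  'a'
   2  s[4:],s[8:]  0  ''
   3  s[8:],s[1:]  2  'bc'
   4  s[1:],s[9:]  0  ''
   5  s[9:],s[2:]  1  'c'
   6  s[2:],s[7:]  1  'c'
   7  s[7:],s[0:]  3  'cbc'
   8  s[0:],s[6:]  1  'c'
   9  s[6:],s[5:]  2  'cc'

n(n+1)/2 = 10·11/2 = 55
Σ LCP = 0 + 1 + 0 + 2 + 0 + 1 + 1 + 3 + 1 + 2 = 11
distinct = 55 − 11 = 44

44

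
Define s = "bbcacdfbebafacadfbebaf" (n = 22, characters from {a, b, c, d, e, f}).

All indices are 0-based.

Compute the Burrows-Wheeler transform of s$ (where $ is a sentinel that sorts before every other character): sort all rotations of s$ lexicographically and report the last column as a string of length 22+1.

rank  rotation                 last
    0  $bbcacdfbebafacadfbebaf  f
    1  acadfbebaf$bbcacdfbebaf  f
    2  acdfbebafacadfbebaf$bbc  c
    3  adfbebaf$bbcacdfbebafac  c
    4  af$bbcacdfbebafacadfbeb  b
    5  afacadfbebaf$bbcacdfbeb  b
    6  baf$bbcacdfbebafacadfbe  e
    7  bafacadfbebaf$bbcacdfbe  e
    8  bbcacdfbebafacadfbebaf$  $
    9  bcacdfbebafacadfbebaf$b  b
   10  bebaf$bbcacdfbebafacadf  f
   11  bebafacadfbebaf$bbcacdf  f
   12  cacdfbebafacadfbebaf$bb  b
   13  cadfbebaf$bbcacdfbebafa  a
   14  cdfbebafacadfbebaf$bbca  a
   15  dfbebaf$bbcacdfbebafaca  a
   16  dfbebafacadfbebaf$bbcac  c
   17  ebaf$bbcacdfbebafacadfb  b
   18  ebafacadfbebaf$bbcacdfb  b
   19  f$bbcacdfbebafacadfbeba  a
   20  facadfbebaf$bbcacdfbeba  a
   21  fbebaf$bbcacdfbebafacad  d
   22  fbebafacadfbebaf$bbcacd  d

ffccbbee$bffbaaacbbaadd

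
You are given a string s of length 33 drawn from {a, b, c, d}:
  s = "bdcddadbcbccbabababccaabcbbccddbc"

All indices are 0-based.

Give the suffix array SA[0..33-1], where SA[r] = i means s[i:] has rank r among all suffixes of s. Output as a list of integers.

[21, 13, 15, 22, 17, 5, 12, 14, 16, 25, 31, 23, 7, 18, 9, 26, 0, 32, 20, 11, 24, 8, 19, 10, 27, 2, 28, 4, 30, 6, 1, 3, 29]

rank→(start, suffix):
  0 → (21, 'aabcbbccddbc')
  1 → (13, 'abababccaabcbbccddbc')
  2 → (15, 'ababccaabcbbccddbc')
  3 → (22, 'abcbbccddbc')
  4 → (17, 'abccaabcbbccddbc')
  5 → (5, 'adbcbccbabababccaabcbbccddbc')
  6 → (12, 'babababccaabcbbccddbc')
  7 → (14, 'bababccaabcbbccddbc')
  8 → (16, 'babccaabcbbccddbc')
  9 → (25, 'bbccddbc')
  10 → (31, 'bc')
  11 → (23, 'bcbbccddbc')
  12 → (7, 'bcbccbabababccaabcbbccddbc')
  13 → (18, 'bccaabcbbccddbc')
  14 → (9, 'bccbabababccaabcbbccddbc')
  15 → (26, 'bccddbc')
  16 → (0, 'bdcddadbcbccbabababccaabcbbccddbc')
  17 → (32, 'c')
  18 → (20, 'caabcbbccddbc')
  19 → (11, 'cbabababccaabcbbccddbc')
  20 → (24, 'cbbccddbc')
  21 → (8, 'cbccbabababccaabcbbccddbc')
  22 → (19, 'ccaabcbbccddbc')
  23 → (10, 'ccbabababccaabcbbccddbc')
  24 → (27, 'ccddbc')
  25 → (2, 'cddadbcbccbabababccaabcbbccddbc')
  26 → (28, 'cddbc')
  27 → (4, 'dadbcbccbabababccaabcbbccddbc')
  28 → (30, 'dbc')
  29 → (6, 'dbcbccbabababccaabcbbccddbc')
  30 → (1, 'dcddadbcbccbabababccaabcbbccddbc')
  31 → (3, 'ddadbcbccbabababccaabcbbccddbc')
  32 → (29, 'ddbc')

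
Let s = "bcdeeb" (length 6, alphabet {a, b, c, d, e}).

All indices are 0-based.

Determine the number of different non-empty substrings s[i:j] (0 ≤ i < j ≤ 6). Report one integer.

19

rank | idx | suffix
   0 |   5 | b
   1 |   0 | bcdeeb
   2 |   1 | cdeeb
   3 |   2 | deeb
   4 |   4 | eb
   5 |   3 | eeb

SA = [5, 0, 1, 2, 4, 3]
i: (SA[i-1],SA[i]) lcp shared
  1: (5,0) 1 'b'
  2: (0,1) 0 ''
  3: (1,2) 0 ''
  4: (2,4) 0 ''
  5: (4,3) 1 'e'

n(n+1)/2 = 6·7/2 = 21
Σ LCP = 0 + 1 + 0 + 0 + 0 + 1 = 2
distinct = 21 − 2 = 19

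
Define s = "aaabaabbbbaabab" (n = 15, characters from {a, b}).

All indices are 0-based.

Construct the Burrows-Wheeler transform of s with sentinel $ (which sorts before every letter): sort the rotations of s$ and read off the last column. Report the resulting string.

b$abbbaaaabaabba

rank  rotation          last
    0  $aaabaabbbbaabab  b
    1  aaabaabbbbaabab$  $
    2  aabaabbbbaabab$a  a
    3  aabab$aaabaabbbb  b
    4  aabbbbaabab$aaab  b
    5  ab$aaabaabbbbaab  b
    6  abaabbbbaabab$aa  a
    7  abab$aaabaabbbba  a
    8  abbbbaabab$aaaba  a
    9  b$aaabaabbbbaaba  a
   10  baabab$aaabaabbb  b
   11  baabbbbaabab$aaa  a
   12  bab$aaabaabbbbaa  a
   13  bbaabab$aaabaabb  b
   14  bbbaabab$aaabaab  b
   15  bbbbaabab$aaabaa  a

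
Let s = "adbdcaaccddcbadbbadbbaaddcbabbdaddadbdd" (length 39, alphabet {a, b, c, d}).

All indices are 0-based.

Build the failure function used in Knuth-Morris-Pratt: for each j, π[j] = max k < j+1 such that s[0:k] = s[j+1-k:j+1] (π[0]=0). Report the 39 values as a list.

π[0] = 0
j=1 s[j]='d': π[1]=0 (border '')
j=2 s[j]='b': π[2]=0 (border '')
j=3 s[j]='d': π[3]=0 (border '')
j=4 s[j]='c': π[4]=0 (border '')
j=5 s[j]='a': π[5]=1 (border 'a')
j=6 s[j]='a': k: 1→0; π[6]=1 (border 'a')
j=7 s[j]='c': k: 1→0; π[7]=0 (border '')
j=8 s[j]='c': π[8]=0 (border '')
j=9 s[j]='d': π[9]=0 (border '')
j=10 s[j]='d': π[10]=0 (border '')
j=11 s[j]='c': π[11]=0 (border '')
j=12 s[j]='b': π[12]=0 (border '')
j=13 s[j]='a': π[13]=1 (border 'a')
j=14 s[j]='d': π[14]=2 (border 'ad')
j=15 s[j]='b': π[15]=3 (border 'adb')
j=16 s[j]='b': k: 3→0; π[16]=0 (border '')
j=17 s[j]='a': π[17]=1 (border 'a')
j=18 s[j]='d': π[18]=2 (border 'ad')
j=19 s[j]='b': π[19]=3 (border 'adb')
j=20 s[j]='b': k: 3→0; π[20]=0 (border '')
j=21 s[j]='a': π[21]=1 (border 'a')
j=22 s[j]='a': k: 1→0; π[22]=1 (border 'a')
j=23 s[j]='d': π[23]=2 (border 'ad')
j=24 s[j]='d': k: 2→0; π[24]=0 (border '')
j=25 s[j]='c': π[25]=0 (border '')
j=26 s[j]='b': π[26]=0 (border '')
j=27 s[j]='a': π[27]=1 (border 'a')
j=28 s[j]='b': k: 1→0; π[28]=0 (border '')
j=29 s[j]='b': π[29]=0 (border '')
j=30 s[j]='d': π[30]=0 (border '')
j=31 s[j]='a': π[31]=1 (border 'a')
j=32 s[j]='d': π[32]=2 (border 'ad')
j=33 s[j]='d': k: 2→0; π[33]=0 (border '')
j=34 s[j]='a': π[34]=1 (border 'a')
j=35 s[j]='d': π[35]=2 (border 'ad')
j=36 s[j]='b': π[36]=3 (border 'adb')
j=37 s[j]='d': π[37]=4 (border 'adbd')
j=38 s[j]='d': k: 4→0; π[38]=0 (border '')

[0, 0, 0, 0, 0, 1, 1, 0, 0, 0, 0, 0, 0, 1, 2, 3, 0, 1, 2, 3, 0, 1, 1, 2, 0, 0, 0, 1, 0, 0, 0, 1, 2, 0, 1, 2, 3, 4, 0]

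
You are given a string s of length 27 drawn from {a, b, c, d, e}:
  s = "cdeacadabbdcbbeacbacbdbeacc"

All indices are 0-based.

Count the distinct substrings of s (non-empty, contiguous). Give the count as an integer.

rank→(start, suffix):
  0 → (7, 'abbdcbbeacbacbdbeacc')
  1 → (3, 'acadabbdcbbeacbacbdbeacc')
  2 → (15, 'acbacbdbeacc')
  3 → (18, 'acbdbeacc')
  4 → (24, 'acc')
  5 → (5, 'adabbdcbbeacbacbdbeacc')
  6 → (17, 'bacbdbeacc')
  7 → (8, 'bbdcbbeacbacbdbeacc')
  8 → (12, 'bbeacbacbdbeacc')
  9 → (20, 'bdbeacc')
  10 → (9, 'bdcbbeacbacbdbeacc')
  11 → (13, 'beacbacbdbeacc')
  12 → (22, 'beacc')
  13 → (26, 'c')
  14 → (4, 'cadabbdcbbeacbacbdbeacc')
  15 → (16, 'cbacbdbeacc')
  16 → (11, 'cbbeacbacbdbeacc')
  17 → (19, 'cbdbeacc')
  18 → (25, 'cc')
  19 → (0, 'cdeacadabbdcbbeacbacbdbeacc')
  20 → (6, 'dabbdcbbeacbacbdbeacc')
  21 → (21, 'dbeacc')
  22 → (10, 'dcbbeacbacbdbeacc')
  23 → (1, 'deacadabbdcbbeacbacbdbeacc')
  24 → (2, 'eacadabbdcbbeacbacbdbeacc')
  25 → (14, 'eacbacbdbeacc')
  26 → (23, 'eacc')

SA = [7, 3, 15, 18, 24, 5, 17, 8, 12, 20, 9, 13, 22, 26, 4, 16, 11, 19, 25, 0, 6, 21, 10, 1, 2, 14, 23]
rank  pair      lcp
   1  s[7:],s[3:]  1  'a'
   2  s[3:],s[15:]  2  'ac'
   3  s[15:],s[18:]  3  'acb'
   4  s[18:],s[24:]  2  'ac'
   5  s[24:],s[5:]  1  'a'
   6  s[5:],s[17:]  0  ''
   7  s[17:],s[8:]  1  'b'
   8  s[8:],s[12:]  2  'bb'
   9  s[12:],s[20:]  1  'b'
  10  s[20:],s[9:]  2  'bd'
  11  s[9:],s[13:]  1  'b'
  12  s[13:],s[22:]  4  'beac'
  13  s[22:],s[26:]  0  ''
  14  s[26:],s[4:]  1  'c'
  15  s[4:],s[16:]  1  'c'
  16  s[16:],s[11:]  2  'cb'
  17  s[11:],s[19:]  2  'cb'
  18  s[19:],s[25:]  1  'c'
  19  s[25:],s[0:]  1  'c'
  20  s[0:],s[6:]  0  ''
  21  s[6:],s[21:]  1  'd'
  22  s[21:],s[10:]  1  'd'
  23  s[10:],s[1:]  1  'd'
  24  s[1:],s[2:]  0  ''
  25  s[2:],s[14:]  3  'eac'
  26  s[14:],s[23:]  3  'eac'

n(n+1)/2 = 27·28/2 = 378
Σ LCP = 0 + 1 + 2 + 3 + 2 + 1 + 0 + 1 + 2 + 1 + 2 + 1 + 4 + 0 + 1 + 1 + 2 + 2 + 1 + 1 + 0 + 1 + 1 + 1 + 0 + 3 + 3 = 37
distinct = 378 − 37 = 341

341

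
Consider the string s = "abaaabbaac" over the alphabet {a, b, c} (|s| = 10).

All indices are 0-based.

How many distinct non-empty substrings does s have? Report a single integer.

rank→(start, suffix):
  0 → (2, 'aaabbaac')
  1 → (3, 'aabbaac')
  2 → (7, 'aac')
  3 → (0, 'abaaabbaac')
  4 → (4, 'abbaac')
  5 → (8, 'ac')
  6 → (1, 'baaabbaac')
  7 → (6, 'baac')
  8 → (5, 'bbaac')
  9 → (9, 'c')

SA = [2, 3, 7, 0, 4, 8, 1, 6, 5, 9]
i: (SA[i-1],SA[i]) lcp shared
  1: (2,3) 2 'aa'
  2: (3,7) 2 'aa'
  3: (7,0) 1 'a'
  4: (0,4) 2 'ab'
  5: (4,8) 1 'a'
  6: (8,1) 0 ''
  7: (1,6) 3 'baa'
  8: (6,5) 1 'b'
  9: (5,9) 0 ''

n(n+1)/2 = 10·11/2 = 55
Σ LCP = 0 + 2 + 2 + 1 + 2 + 1 + 0 + 3 + 1 + 0 = 12
distinct = 55 − 12 = 43

43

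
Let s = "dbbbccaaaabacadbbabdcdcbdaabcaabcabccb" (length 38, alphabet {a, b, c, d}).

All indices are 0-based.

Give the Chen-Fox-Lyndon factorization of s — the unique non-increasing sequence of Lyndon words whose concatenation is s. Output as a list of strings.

emit factor 1: 'd' (i=0, period=1)
emit factor 2: 'bbbcc' (i=1, period=5)
emit factor 3: 'aaaabacadbbabdcdcbdaabcaabcabccb' (i=6, period=32)

["d", "bbbcc", "aaaabacadbbabdcdcbdaabcaabcabccb"]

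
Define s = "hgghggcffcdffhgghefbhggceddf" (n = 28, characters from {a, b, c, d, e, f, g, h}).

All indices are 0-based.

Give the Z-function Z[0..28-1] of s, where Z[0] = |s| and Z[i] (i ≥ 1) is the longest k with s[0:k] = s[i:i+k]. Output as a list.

Z[0]=28
i=1: fresh scan; Z[1]=0
i=2: fresh scan; Z[2]=0
i=3: fresh scan; Z[3]=3 extend→box=[3,6)
i=4: min(r-i=2, Z[1]=0)=0; Z[4]=0
i=5: min(r-i=1, Z[2]=0)=0; Z[5]=0
i=6: fresh scan; Z[6]=0
i=7: fresh scan; Z[7]=0
i=8: fresh scan; Z[8]=0
i=9: fresh scan; Z[9]=0
i=10: fresh scan; Z[10]=0
i=11: fresh scan; Z[11]=0
i=12: fresh scan; Z[12]=0
i=13: fresh scan; Z[13]=4 extend→box=[13,17)
i=14: min(r-i=3, Z[1]=0)=0; Z[14]=0
i=15: min(r-i=2, Z[2]=0)=0; Z[15]=0
i=16: min(r-i=1, Z[3]=3)=1; Z[16]=1
i=17: fresh scan; Z[17]=0
i=18: fresh scan; Z[18]=0
i=19: fresh scan; Z[19]=0
i=20: fresh scan; Z[20]=3 extend→box=[20,23)
i=21: min(r-i=2, Z[1]=0)=0; Z[21]=0
i=22: min(r-i=1, Z[2]=0)=0; Z[22]=0
i=23: fresh scan; Z[23]=0
i=24: fresh scan; Z[24]=0
i=25: fresh scan; Z[25]=0
i=26: fresh scan; Z[26]=0
i=27: fresh scan; Z[27]=0

[28, 0, 0, 3, 0, 0, 0, 0, 0, 0, 0, 0, 0, 4, 0, 0, 1, 0, 0, 0, 3, 0, 0, 0, 0, 0, 0, 0]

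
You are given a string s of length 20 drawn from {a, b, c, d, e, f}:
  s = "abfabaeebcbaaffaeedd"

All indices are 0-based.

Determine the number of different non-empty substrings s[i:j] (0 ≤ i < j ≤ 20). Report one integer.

190

rank | idx | suffix
   0 |  11 | aaffaeedd
   1 |   3 | abaeebcbaaffaeedd
   2 |   0 | abfabaeebcbaaffaeedd
   3 |   5 | aeebcbaaffaeedd
   4 |  15 | aeedd
   5 |  12 | affaeedd
   6 |  10 | baaffaeedd
   7 |   4 | baeebcbaaffaeedd
   8 |   8 | bcbaaffaeedd
   9 |   1 | bfabaeebcbaaffaeedd
  10 |   9 | cbaaffaeedd
  11 |  19 | d
  12 |  18 | dd
  13 |   7 | ebcbaaffaeedd
  14 |  17 | edd
  15 |   6 | eebcbaaffaeedd
  16 |  16 | eedd
  17 |   2 | fabaeebcbaaffaeedd
  18 |  14 | faeedd
  19 |  13 | ffaeedd

SA = [11, 3, 0, 5, 15, 12, 10, 4, 8, 1, 9, 19, 18, 7, 17, 6, 16, 2, 14, 13]
i: (SA[i-1],SA[i]) lcp shared
  1: (11,3) 1 'a'
  2: (3,0) 2 'ab'
  3: (0,5) 1 'a'
  4: (5,15) 3 'aee'
  5: (15,12) 1 'a'
  6: (12,10) 0 ''
  7: (10,4) 2 'ba'
  8: (4,8) 1 'b'
  9: (8,1) 1 'b'
  10: (1,9) 0 ''
  11: (9,19) 0 ''
  12: (19,18) 1 'd'
  13: (18,7) 0 ''
  14: (7,17) 1 'e'
  15: (17,6) 1 'e'
  16: (6,16) 2 'ee'
  17: (16,2) 0 ''
  18: (2,14) 2 'fa'
  19: (14,13) 1 'f'

n(n+1)/2 = 20·21/2 = 210
Σ LCP = 0 + 1 + 2 + 1 + 3 + 1 + 0 + 2 + 1 + 1 + 0 + 0 + 1 + 0 + 1 + 1 + 2 + 0 + 2 + 1 = 20
distinct = 210 − 20 = 190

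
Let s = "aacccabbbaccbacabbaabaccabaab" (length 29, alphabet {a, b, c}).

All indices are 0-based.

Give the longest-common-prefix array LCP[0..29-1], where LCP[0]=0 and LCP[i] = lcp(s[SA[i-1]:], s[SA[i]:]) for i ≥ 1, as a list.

sorted suffixes:
  #0 SA[0]=26  'aab'
  #1 SA[1]=18  'aabaccabaab'
  #2 SA[2]=0  'aacccabbbaccbacabbaabaccabaab'
  #3 SA[3]=27  'ab'
  #4 SA[4]=24  'abaab'
  #5 SA[5]=19  'abaccabaab'
  #6 SA[6]=15  'abbaabaccabaab'
  #7 SA[7]=5  'abbbaccbacabbaabaccabaab'
  #8 SA[8]=13  'acabbaabaccabaab'
  #9 SA[9]=21  'accabaab'
  #10 SA[10]=9  'accbacabbaabaccabaab'
  #11 SA[11]=1  'acccabbbaccbacabbaabaccabaab'
  #12 SA[12]=28  'b'
  #13 SA[13]=25  'baab'
  #14 SA[14]=17  'baabaccabaab'
  #15 SA[15]=12  'bacabbaabaccabaab'
  #16 SA[16]=20  'baccabaab'
  #17 SA[17]=8  'baccbacabbaabaccabaab'
  #18 SA[18]=16  'bbaabaccabaab'
  #19 SA[19]=7  'bbaccbacabbaabaccabaab'
  #20 SA[20]=6  'bbbaccbacabbaabaccabaab'
  #21 SA[21]=23  'cabaab'
  #22 SA[22]=14  'cabbaabaccabaab'
  #23 SA[23]=4  'cabbbaccbacabbaabaccabaab'
  #24 SA[24]=11  'cbacabbaabaccabaab'
  #25 SA[25]=22  'ccabaab'
  #26 SA[26]=3  'ccabbbaccbacabbaabaccabaab'
  #27 SA[27]=10  'ccbacabbaabaccabaab'
  #28 SA[28]=2  'cccabbbaccbacabbaabaccabaab'

SA = [26, 18, 0, 27, 24, 19, 15, 5, 13, 21, 9, 1, 28, 25, 17, 12, 20, 8, 16, 7, 6, 23, 14, 4, 11, 22, 3, 10, 2]
i: (SA[i-1],SA[i]) lcp shared
  1: (26,18) 3 'aab'
  2: (18,0) 2 'aa'
  3: (0,27) 1 'a'
  4: (27,24) 2 'ab'
  5: (24,19) 3 'aba'
  6: (19,15) 2 'ab'
  7: (15,5) 3 'abb'
  8: (5,13) 1 'a'
  9: (13,21) 2 'ac'
  10: (21,9) 3 'acc'
  11: (9,1) 3 'acc'
  12: (1,28) 0 ''
  13: (28,25) 1 'b'
  14: (25,17) 4 'baab'
  15: (17,12) 2 'ba'
  16: (12,20) 3 'bac'
  17: (20,8) 4 'bacc'
  18: (8,16) 1 'b'
  19: (16,7) 3 'bba'
  20: (7,6) 2 'bb'
  21: (6,23) 0 ''
  22: (23,14) 3 'cab'
  23: (14,4) 4 'cabb'
  24: (4,11) 1 'c'
  25: (11,22) 1 'c'
  26: (22,3) 4 'ccab'
  27: (3,10) 2 'cc'
  28: (10,2) 2 'cc'

[0, 3, 2, 1, 2, 3, 2, 3, 1, 2, 3, 3, 0, 1, 4, 2, 3, 4, 1, 3, 2, 0, 3, 4, 1, 1, 4, 2, 2]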